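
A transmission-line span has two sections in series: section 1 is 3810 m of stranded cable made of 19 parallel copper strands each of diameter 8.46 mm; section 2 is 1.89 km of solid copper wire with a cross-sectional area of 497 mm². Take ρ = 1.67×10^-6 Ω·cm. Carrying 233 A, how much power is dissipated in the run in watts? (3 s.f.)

6680 W

ρ = 1.67×10^-6 Ω·cm = 1.67×10^-8 Ω·m
Section 1: A_strand = π(4.2300e-03)² = 5.621e-05 m²; R₁ = ρL/(N·A_s) = (1.67×10^-8)(3810)/(19×5.621e-05) = 0.05957 Ω
Section 2: A = 497 mm² = 4.970e-04 m²
R₂ = (1.67×10^-8)(1890)/(4.970e-04) = 0.06351 Ω
R = R₁ + R₂ = 0.1231 Ω
P = I²R = (233)² × 0.1231 = 6680 W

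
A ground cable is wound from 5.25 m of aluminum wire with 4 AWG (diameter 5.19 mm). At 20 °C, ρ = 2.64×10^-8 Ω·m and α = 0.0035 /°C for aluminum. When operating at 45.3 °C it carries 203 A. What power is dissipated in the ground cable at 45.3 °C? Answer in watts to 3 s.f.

A = π(5.19/2 mm)² = π(2.5950e-03 m)² = 2.116e-05 m²
R₍20₎ = ρL/A = (2.64×10^-8)(5.25)/(2.116e-05) = 0.006551 Ω
R₍45.3₎ = R₍20₎(1 + αΔT) = 0.006551 × (1 + 0.0035×25.3) = 0.007132 Ω
P = I²R = (203)² × 0.007132 = 294 W

294 W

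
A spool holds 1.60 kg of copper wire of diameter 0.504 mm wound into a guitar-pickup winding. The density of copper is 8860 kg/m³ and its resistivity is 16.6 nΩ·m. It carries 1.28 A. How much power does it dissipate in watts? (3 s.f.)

123 W

ρ = 16.6 nΩ·m = 1.66×10^-8 Ω·m
A = π(d/2)² = π(2.5200e-04 m)² = 1.9950e-07 m²
L = m/(density·A) = 1.6/(8860×1.9950e-07) = 905.2 m
R = ρL/A = (1.66×10^-8)(905.2)/(1.9950e-07) = 75.32 Ω
P = I²R = (1.28)² × 75.32 = 123 W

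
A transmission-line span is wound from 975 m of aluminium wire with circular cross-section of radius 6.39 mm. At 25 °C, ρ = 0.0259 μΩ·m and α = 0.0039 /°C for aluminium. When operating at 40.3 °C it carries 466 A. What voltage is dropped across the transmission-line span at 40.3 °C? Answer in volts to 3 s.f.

97.2 V

ρ = 0.0259 μΩ·m = 2.59×10^-8 Ω·m
A = πr² = π(6.3900e-03 m)² = 1.283e-04 m²
R₍25₎ = ρL/A = (2.59×10^-8)(975)/(1.283e-04) = 0.1969 Ω
R₍40.3₎ = R₍25₎(1 + αΔT) = 0.1969 × (1 + 0.0039×15.3) = 0.2086 Ω
V = IR = 466 × 0.2086 = 97.2 V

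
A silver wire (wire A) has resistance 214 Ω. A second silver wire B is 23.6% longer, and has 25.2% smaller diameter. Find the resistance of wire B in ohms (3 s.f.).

473 Ω

R ∝ L/d², so R_B/R_A = (1 + 23.6/100) × (1 − 25.2/100)⁻²
= 1.236 × 1.787 = 2.209
R_B = 2.209 × 214 = 473 Ω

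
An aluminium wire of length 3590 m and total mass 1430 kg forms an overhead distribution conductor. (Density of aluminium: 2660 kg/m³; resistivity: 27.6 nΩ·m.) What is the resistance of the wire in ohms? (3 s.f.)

0.662 Ω

ρ = 27.6 nΩ·m = 2.76×10^-8 Ω·m
A = m/(density·L) = 1430/(2660×3590) = 1.4975e-04 m²
R = ρL/A = (2.76×10^-8)(3590)/(1.4975e-04) = 0.662 Ω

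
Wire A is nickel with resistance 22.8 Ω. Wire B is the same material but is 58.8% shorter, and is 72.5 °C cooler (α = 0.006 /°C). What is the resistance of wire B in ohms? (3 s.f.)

R ∝ ρL/d² with ρ ∝ (1+αΔT), so R_B/R_A = (1 − 58.8/100) × (1 − 0.006×72.5)
= 0.412 × 0.565 = 0.2328
R_B = 0.2328 × 22.8 = 5.31 Ω

5.31 Ω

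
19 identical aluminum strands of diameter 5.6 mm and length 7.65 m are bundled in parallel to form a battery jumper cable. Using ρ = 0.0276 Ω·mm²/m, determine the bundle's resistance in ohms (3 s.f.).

ρ = 0.0276 Ω·mm²/m = 2.76×10^-8 Ω·m
A_strand = π(2.8000e-03 m)² = 2.463e-05 m²
R_strand = ρL/A = (2.76×10^-8)(7.65)/(2.463e-05) = 0.008572 Ω
R_total = R_strand/N = 0.008572/19 = 4.51×10^-4 Ω

4.51×10^-4 Ω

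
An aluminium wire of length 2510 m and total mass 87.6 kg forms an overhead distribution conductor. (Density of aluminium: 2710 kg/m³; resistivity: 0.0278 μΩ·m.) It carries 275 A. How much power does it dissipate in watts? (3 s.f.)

4.10×10^5 W

ρ = 0.0278 μΩ·m = 2.78×10^-8 Ω·m
A = m/(density·L) = 87.6/(2710×2510) = 1.2878e-05 m²
R = ρL/A = (2.78×10^-8)(2510)/(1.2878e-05) = 5.418 Ω
P = I²R = (275)² × 5.418 = 4.10×10^5 W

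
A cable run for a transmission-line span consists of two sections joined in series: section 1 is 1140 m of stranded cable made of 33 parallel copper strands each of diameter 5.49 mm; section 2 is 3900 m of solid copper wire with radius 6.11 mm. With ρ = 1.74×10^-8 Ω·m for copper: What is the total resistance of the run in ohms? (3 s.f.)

0.604 Ω

Section 1: A_strand = π(2.7450e-03)² = 2.367e-05 m²; R₁ = ρL/(N·A_s) = (1.74×10^-8)(1140)/(33×2.367e-05) = 0.02539 Ω
Section 2: A = πr² = π(6.1100e-03 m)² = 1.173e-04 m²
R₂ = (1.74×10^-8)(3900)/(1.173e-04) = 0.5786 Ω
R = R₁ + R₂ = 0.604 Ω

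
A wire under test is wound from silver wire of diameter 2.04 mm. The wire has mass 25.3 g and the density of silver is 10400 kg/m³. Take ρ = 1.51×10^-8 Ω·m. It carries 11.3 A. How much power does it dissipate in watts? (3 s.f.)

0.439 W

A = π(d/2)² = π(1.0200e-03 m)² = 3.2685e-06 m²
L = m/(density·A) = 0.0253/(10400×3.2685e-06) = 0.7443 m
R = ρL/A = (1.51×10^-8)(0.7443)/(3.2685e-06) = 0.003438 Ω
P = I²R = (11.3)² × 0.003438 = 0.439 W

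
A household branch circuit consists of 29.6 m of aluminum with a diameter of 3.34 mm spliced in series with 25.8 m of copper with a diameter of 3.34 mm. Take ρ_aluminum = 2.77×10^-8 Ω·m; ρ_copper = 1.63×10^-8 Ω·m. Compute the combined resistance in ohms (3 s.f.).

Segment 1: A = π(d/2)² = π(1.6700e-03 m)² = 8.762e-06 m²
R₁ = ρL/A = (2.77×10^-8)(29.6)/(8.762e-06) = 0.09358 Ω
R₂ = (1.63×10^-8)(25.8)/(8.762e-06) = 0.048 Ω
R = R₁ + R₂ = 0.142 Ω

0.142 Ω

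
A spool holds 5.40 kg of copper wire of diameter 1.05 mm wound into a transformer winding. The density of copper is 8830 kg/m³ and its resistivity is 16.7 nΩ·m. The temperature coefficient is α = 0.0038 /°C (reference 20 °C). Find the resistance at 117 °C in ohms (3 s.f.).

18.6 Ω

ρ = 16.7 nΩ·m = 1.67×10^-8 Ω·m
A = π(d/2)² = π(5.2500e-04 m)² = 8.6590e-07 m²
L = m/(density·A) = 5.4/(8830×8.6590e-07) = 706.3 m
R = ρL/A = (1.67×10^-8)(706.3)/(8.6590e-07) = 13.62 Ω
R(117 °C) = 13.62 × (1 + 0.0038×97) = 18.6 Ω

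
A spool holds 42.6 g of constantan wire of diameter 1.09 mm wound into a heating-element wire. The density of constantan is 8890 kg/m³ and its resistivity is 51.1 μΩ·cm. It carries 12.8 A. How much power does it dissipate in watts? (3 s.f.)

461 W

ρ = 51.1 μΩ·cm = 5.11×10^-7 Ω·m
A = π(d/2)² = π(5.4500e-04 m)² = 9.3313e-07 m²
L = m/(density·A) = 0.0426/(8890×9.3313e-07) = 5.135 m
R = ρL/A = (5.11×10^-7)(5.135)/(9.3313e-07) = 2.812 Ω
P = I²R = (12.8)² × 2.812 = 461 W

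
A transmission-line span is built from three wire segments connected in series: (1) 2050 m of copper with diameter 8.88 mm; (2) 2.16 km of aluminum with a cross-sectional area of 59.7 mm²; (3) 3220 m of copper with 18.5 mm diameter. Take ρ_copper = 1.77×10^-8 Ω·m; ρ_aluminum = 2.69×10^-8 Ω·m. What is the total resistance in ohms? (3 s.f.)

1.77 Ω

Seg 1: A = π(d/2)² = π(4.4400e-03 m)² = 6.193e-05 m²
R_1 = (1.77×10^-8)(2050)/(6.193e-05) = 0.5859 Ω
Seg 2: A = 59.7 mm² = 5.970e-05 m²
R_2 = (2.69×10^-8)(2160)/(5.970e-05) = 0.9733 Ω
Seg 3: A = π(d/2)² = π(9.2500e-03 m)² = 2.688e-04 m²
R_3 = (1.77×10^-8)(3220)/(2.688e-04) = 0.212 Ω
R_total = R_1 + R_2 + R_3 = 1.77 Ω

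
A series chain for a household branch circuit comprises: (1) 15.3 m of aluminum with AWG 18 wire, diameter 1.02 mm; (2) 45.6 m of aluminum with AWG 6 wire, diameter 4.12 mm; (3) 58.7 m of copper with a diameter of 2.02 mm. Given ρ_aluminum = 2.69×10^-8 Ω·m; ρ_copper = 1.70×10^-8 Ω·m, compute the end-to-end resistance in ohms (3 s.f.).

0.907 Ω

Seg 1: A = π(1.02/2 mm)² = π(5.1000e-04 m)² = 8.171e-07 m²
R_1 = (2.69×10^-8)(15.3)/(8.171e-07) = 0.5037 Ω
Seg 2: A = π(4.12/2 mm)² = π(2.0600e-03 m)² = 1.333e-05 m²
R_2 = (2.69×10^-8)(45.6)/(1.333e-05) = 0.09201 Ω
Seg 3: A = π(d/2)² = π(1.0100e-03 m)² = 3.205e-06 m²
R_3 = (1.70×10^-8)(58.7)/(3.205e-06) = 0.3114 Ω
R_total = R_1 + R_2 + R_3 = 0.907 Ω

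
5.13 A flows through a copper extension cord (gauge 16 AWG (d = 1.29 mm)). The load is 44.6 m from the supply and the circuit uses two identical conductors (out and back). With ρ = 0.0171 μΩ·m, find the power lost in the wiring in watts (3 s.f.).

30.7 W

ρ = 0.0171 μΩ·m = 1.71×10^-8 Ω·m
A = π(1.29/2 mm)² = π(6.4500e-04 m)² = 1.307e-06 m²
Total conductor length (both ways) L = 2 × 44.6 = 89.2 m
R = ρL/A = (1.71×10^-8)(89.2)/(1.307e-06) = 1.167 Ω
P = I²R = (5.13)² × 1.167 = 30.7 W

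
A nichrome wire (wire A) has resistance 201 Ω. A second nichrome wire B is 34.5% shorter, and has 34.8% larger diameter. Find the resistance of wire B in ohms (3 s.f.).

72.5 Ω

R ∝ L/d², so R_B/R_A = (1 − 34.5/100) × (1 + 34.8/100)⁻²
= 0.655 × 0.5503 = 0.3605
R_B = 0.3605 × 201 = 72.5 Ω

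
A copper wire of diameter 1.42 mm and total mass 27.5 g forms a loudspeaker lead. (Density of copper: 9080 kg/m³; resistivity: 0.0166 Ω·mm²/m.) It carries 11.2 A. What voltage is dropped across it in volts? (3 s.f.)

0.225 V

ρ = 0.0166 Ω·mm²/m = 1.66×10^-8 Ω·m
A = π(d/2)² = π(7.1000e-04 m)² = 1.5837e-06 m²
L = m/(density·A) = 0.0275/(9080×1.5837e-06) = 1.912 m
R = ρL/A = (1.66×10^-8)(1.912)/(1.5837e-06) = 0.02005 Ω
V = IR = 11.2 × 0.02005 = 0.225 V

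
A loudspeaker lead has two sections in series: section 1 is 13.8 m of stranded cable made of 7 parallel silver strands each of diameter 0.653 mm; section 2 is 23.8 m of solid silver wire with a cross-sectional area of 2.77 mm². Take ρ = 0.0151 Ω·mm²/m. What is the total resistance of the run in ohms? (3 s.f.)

ρ = 0.0151 Ω·mm²/m = 1.51×10^-8 Ω·m
Section 1: A_strand = π(3.2650e-04)² = 3.349e-07 m²; R₁ = ρL/(N·A_s) = (1.51×10^-8)(13.8)/(7×3.349e-07) = 0.08889 Ω
Section 2: A = 2.77 mm² = 2.770e-06 m²
R₂ = (1.51×10^-8)(23.8)/(2.770e-06) = 0.1297 Ω
R = R₁ + R₂ = 0.219 Ω

0.219 Ω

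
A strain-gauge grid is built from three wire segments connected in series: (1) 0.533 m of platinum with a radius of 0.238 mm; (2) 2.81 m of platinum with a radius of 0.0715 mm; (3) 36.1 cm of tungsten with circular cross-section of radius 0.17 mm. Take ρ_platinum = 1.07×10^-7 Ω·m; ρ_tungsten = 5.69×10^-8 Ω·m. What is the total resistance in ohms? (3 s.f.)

19.3 Ω

Seg 1: A = πr² = π(2.3800e-04 m)² = 1.780e-07 m²
R_1 = (1.07×10^-7)(0.533)/(1.780e-07) = 0.3205 Ω
Seg 2: A = πr² = π(7.1500e-05 m)² = 1.606e-08 m²
R_2 = (1.07×10^-7)(2.81)/(1.606e-08) = 18.72 Ω
Seg 3: A = πr² = π(1.7000e-04 m)² = 9.079e-08 m²
R_3 = (5.69×10^-8)(0.361)/(9.079e-08) = 0.2262 Ω
R_total = R_1 + R_2 + R_3 = 19.3 Ω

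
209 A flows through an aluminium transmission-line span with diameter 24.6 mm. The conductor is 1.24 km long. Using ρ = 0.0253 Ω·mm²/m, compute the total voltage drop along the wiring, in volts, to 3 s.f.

13.8 V

ρ = 0.0253 Ω·mm²/m = 2.53×10^-8 Ω·m
A = π(d/2)² = π(1.2300e-02 m)² = 4.753e-04 m²
R = ρL/A = (2.53×10^-8)(1240)/(4.753e-04) = 0.06601 Ω
V = IR = 209 × 0.06601 = 13.8 V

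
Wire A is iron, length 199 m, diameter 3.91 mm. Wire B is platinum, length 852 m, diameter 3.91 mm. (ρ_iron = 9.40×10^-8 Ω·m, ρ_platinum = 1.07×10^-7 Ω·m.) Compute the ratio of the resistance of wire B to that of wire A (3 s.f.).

R ∝ ρL/d², so R_B/R_A = (ρ_B/ρ_A) × (L_B/L_A)
= (1.07×10^-7/9.40×10^-8) × (852/199) = 4.87

4.87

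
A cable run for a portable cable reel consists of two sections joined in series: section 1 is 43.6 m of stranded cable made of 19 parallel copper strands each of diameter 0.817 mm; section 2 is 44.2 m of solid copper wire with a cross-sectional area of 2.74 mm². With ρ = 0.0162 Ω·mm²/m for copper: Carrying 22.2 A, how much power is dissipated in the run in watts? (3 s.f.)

ρ = 0.0162 Ω·mm²/m = 1.62×10^-8 Ω·m
Section 1: A_strand = π(4.0850e-04)² = 5.242e-07 m²; R₁ = ρL/(N·A_s) = (1.62×10^-8)(43.6)/(19×5.242e-07) = 0.07091 Ω
Section 2: A = 2.74 mm² = 2.740e-06 m²
R₂ = (1.62×10^-8)(44.2)/(2.740e-06) = 0.2613 Ω
R = R₁ + R₂ = 0.3322 Ω
P = I²R = (22.2)² × 0.3322 = 164 W

164 W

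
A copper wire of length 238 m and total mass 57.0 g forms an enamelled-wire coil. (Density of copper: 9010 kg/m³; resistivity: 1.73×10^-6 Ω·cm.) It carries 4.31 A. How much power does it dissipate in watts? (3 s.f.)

2880 W

ρ = 1.73×10^-6 Ω·cm = 1.73×10^-8 Ω·m
A = m/(density·L) = 0.057/(9010×238) = 2.6581e-08 m²
R = ρL/A = (1.73×10^-8)(238)/(2.6581e-08) = 154.9 Ω
P = I²R = (4.31)² × 154.9 = 2880 W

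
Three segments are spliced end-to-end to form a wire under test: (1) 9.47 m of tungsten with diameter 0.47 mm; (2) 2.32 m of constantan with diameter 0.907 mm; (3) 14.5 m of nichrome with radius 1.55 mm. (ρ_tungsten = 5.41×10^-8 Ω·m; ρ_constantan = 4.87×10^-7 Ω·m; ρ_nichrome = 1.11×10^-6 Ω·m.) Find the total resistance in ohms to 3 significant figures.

Seg 1: A = π(d/2)² = π(2.3500e-04 m)² = 1.735e-07 m²
R_1 = (5.41×10^-8)(9.47)/(1.735e-07) = 2.953 Ω
Seg 2: A = π(d/2)² = π(4.5350e-04 m)² = 6.461e-07 m²
R_2 = (4.87×10^-7)(2.32)/(6.461e-07) = 1.749 Ω
Seg 3: A = πr² = π(1.5500e-03 m)² = 7.548e-06 m²
R_3 = (1.11×10^-6)(14.5)/(7.548e-06) = 2.132 Ω
R_total = R_1 + R_2 + R_3 = 6.83 Ω

6.83 Ω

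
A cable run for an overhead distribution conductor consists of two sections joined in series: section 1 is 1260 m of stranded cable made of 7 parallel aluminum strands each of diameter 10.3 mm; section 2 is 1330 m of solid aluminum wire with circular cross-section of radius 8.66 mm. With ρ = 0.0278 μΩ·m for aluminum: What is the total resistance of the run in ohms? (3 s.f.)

0.217 Ω

ρ = 0.0278 μΩ·m = 2.78×10^-8 Ω·m
Section 1: A_strand = π(5.1500e-03)² = 8.332e-05 m²; R₁ = ρL/(N·A_s) = (2.78×10^-8)(1260)/(7×8.332e-05) = 0.06006 Ω
Section 2: A = πr² = π(8.6600e-03 m)² = 2.356e-04 m²
R₂ = (2.78×10^-8)(1330)/(2.356e-04) = 0.1569 Ω
R = R₁ + R₂ = 0.217 Ω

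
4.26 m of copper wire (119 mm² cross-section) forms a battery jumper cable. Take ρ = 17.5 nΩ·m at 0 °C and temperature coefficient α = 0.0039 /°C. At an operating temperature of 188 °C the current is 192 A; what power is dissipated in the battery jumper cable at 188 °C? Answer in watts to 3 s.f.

ρ = 17.5 nΩ·m = 1.75×10^-8 Ω·m
A = 119 mm² = 1.190e-04 m²
R₍0₎ = ρL/A = (1.75×10^-8)(4.26)/(1.190e-04) = 6.265×10^-4 Ω
R₍188₎ = R₍0₎(1 + αΔT) = 6.265×10^-4 × (1 + 0.0039×188) = 0.001086 Ω
P = I²R = (192)² × 0.001086 = 40.0 W

40.0 W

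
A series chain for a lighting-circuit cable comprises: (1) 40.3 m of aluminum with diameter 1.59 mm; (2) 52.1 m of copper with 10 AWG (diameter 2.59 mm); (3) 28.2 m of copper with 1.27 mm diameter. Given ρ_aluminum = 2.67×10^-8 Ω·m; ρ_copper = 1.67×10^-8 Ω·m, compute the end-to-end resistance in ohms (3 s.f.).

Seg 1: A = π(d/2)² = π(7.9500e-04 m)² = 1.986e-06 m²
R_1 = (2.67×10^-8)(40.3)/(1.986e-06) = 0.5419 Ω
Seg 2: A = π(2.59/2 mm)² = π(1.2950e-03 m)² = 5.269e-06 m²
R_2 = (1.67×10^-8)(52.1)/(5.269e-06) = 0.1651 Ω
Seg 3: A = π(d/2)² = π(6.3500e-04 m)² = 1.267e-06 m²
R_3 = (1.67×10^-8)(28.2)/(1.267e-06) = 0.3718 Ω
R_total = R_1 + R_2 + R_3 = 1.08 Ω

1.08 Ω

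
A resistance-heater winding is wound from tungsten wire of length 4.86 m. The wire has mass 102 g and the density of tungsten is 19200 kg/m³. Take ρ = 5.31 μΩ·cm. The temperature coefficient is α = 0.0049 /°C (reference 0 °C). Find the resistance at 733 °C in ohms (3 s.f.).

ρ = 5.31 μΩ·cm = 5.31×10^-8 Ω·m
A = m/(density·L) = 0.102/(19200×4.86) = 1.0931e-06 m²
R = ρL/A = (5.31×10^-8)(4.86)/(1.0931e-06) = 0.2361 Ω
R(733 °C) = 0.2361 × (1 + 0.0049×733) = 1.08 Ω

1.08 Ω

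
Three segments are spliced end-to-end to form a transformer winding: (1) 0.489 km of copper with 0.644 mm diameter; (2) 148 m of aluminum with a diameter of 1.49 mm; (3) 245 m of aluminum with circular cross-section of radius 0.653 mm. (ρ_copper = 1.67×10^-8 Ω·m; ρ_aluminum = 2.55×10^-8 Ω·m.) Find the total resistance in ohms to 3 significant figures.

Seg 1: A = π(d/2)² = π(3.2200e-04 m)² = 3.257e-07 m²
R_1 = (1.67×10^-8)(489)/(3.257e-07) = 25.07 Ω
Seg 2: A = π(d/2)² = π(7.4500e-04 m)² = 1.744e-06 m²
R_2 = (2.55×10^-8)(148)/(1.744e-06) = 2.164 Ω
Seg 3: A = πr² = π(6.5300e-04 m)² = 1.340e-06 m²
R_3 = (2.55×10^-8)(245)/(1.340e-06) = 4.664 Ω
R_total = R_1 + R_2 + R_3 = 31.9 Ω

31.9 Ω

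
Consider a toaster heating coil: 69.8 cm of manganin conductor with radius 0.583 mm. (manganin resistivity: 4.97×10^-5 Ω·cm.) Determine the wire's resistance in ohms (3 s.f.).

ρ = 4.97×10^-5 Ω·cm = 4.97×10^-7 Ω·m
A = πr² = π(5.8300e-04 m)² = 1.068e-06 m²
R = ρL/A = (4.97×10^-7)(0.698 m)/(1.068e-06 m²) = 0.325 Ω

0.325 Ω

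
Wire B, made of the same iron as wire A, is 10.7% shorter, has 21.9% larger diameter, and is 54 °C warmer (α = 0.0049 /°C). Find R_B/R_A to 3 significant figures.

0.760

R ∝ ρL/d² with ρ ∝ (1+αΔT), so R_B/R_A = (1 − 10.7/100) × (1 + 21.9/100)⁻² × (1 + 0.0049×54)
= 0.893 × 0.673 × 1.265 = 0.760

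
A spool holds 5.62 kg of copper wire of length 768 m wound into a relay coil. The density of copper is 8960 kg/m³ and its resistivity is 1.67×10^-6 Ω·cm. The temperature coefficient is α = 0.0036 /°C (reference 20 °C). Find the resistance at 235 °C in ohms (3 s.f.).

27.9 Ω

ρ = 1.67×10^-6 Ω·cm = 1.67×10^-8 Ω·m
A = m/(density·L) = 5.62/(8960×768) = 8.1671e-07 m²
R = ρL/A = (1.67×10^-8)(768)/(8.1671e-07) = 15.7 Ω
R(235 °C) = 15.7 × (1 + 0.0036×215) = 27.9 Ω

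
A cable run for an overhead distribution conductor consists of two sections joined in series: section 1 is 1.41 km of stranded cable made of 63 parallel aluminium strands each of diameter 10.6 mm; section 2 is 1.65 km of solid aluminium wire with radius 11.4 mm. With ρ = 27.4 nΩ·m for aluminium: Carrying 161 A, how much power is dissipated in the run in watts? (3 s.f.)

3050 W

ρ = 27.4 nΩ·m = 2.74×10^-8 Ω·m
Section 1: A_strand = π(5.3000e-03)² = 8.825e-05 m²; R₁ = ρL/(N·A_s) = (2.74×10^-8)(1410)/(63×8.825e-05) = 0.006949 Ω
Section 2: A = πr² = π(1.1400e-02 m)² = 4.083e-04 m²
R₂ = (2.74×10^-8)(1650)/(4.083e-04) = 0.1107 Ω
R = R₁ + R₂ = 0.1177 Ω
P = I²R = (161)² × 0.1177 = 3050 W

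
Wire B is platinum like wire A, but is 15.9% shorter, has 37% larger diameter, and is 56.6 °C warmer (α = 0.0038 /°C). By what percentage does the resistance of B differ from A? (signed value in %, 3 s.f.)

R ∝ ρL/d² with ρ ∝ (1+αΔT), so R_B/R_A = (1 − 15.9/100) × (1 + 37/100)⁻² × (1 + 0.0038×56.6)
= 0.841 × 0.5328 × 1.215 = 0.5444
(R_B − R_A)/R_A = 0.5444 − 1 = -45.6%

-45.6%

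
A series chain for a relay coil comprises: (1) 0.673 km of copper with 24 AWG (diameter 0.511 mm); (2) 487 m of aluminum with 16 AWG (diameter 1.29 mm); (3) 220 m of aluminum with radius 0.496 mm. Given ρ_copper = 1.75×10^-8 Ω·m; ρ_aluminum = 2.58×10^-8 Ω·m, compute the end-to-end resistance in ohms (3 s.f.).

Seg 1: A = π(0.511/2 mm)² = π(2.5550e-04 m)² = 2.051e-07 m²
R_1 = (1.75×10^-8)(673)/(2.051e-07) = 57.43 Ω
Seg 2: A = π(1.29/2 mm)² = π(6.4500e-04 m)² = 1.307e-06 m²
R_2 = (2.58×10^-8)(487)/(1.307e-06) = 9.613 Ω
Seg 3: A = πr² = π(4.9600e-04 m)² = 7.729e-07 m²
R_3 = (2.58×10^-8)(220)/(7.729e-07) = 7.344 Ω
R_total = R_1 + R_2 + R_3 = 74.4 Ω

74.4 Ω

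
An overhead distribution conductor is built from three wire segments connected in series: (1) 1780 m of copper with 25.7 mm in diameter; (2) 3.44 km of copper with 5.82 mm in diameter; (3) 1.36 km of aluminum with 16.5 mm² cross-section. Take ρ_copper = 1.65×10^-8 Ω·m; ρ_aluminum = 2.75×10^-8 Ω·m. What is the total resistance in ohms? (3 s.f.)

Seg 1: A = π(d/2)² = π(1.2850e-02 m)² = 5.187e-04 m²
R_1 = (1.65×10^-8)(1780)/(5.187e-04) = 0.05662 Ω
Seg 2: A = π(d/2)² = π(2.9100e-03 m)² = 2.660e-05 m²
R_2 = (1.65×10^-8)(3440)/(2.660e-05) = 2.134 Ω
Seg 3: A = 16.5 mm² = 1.650e-05 m²
R_3 = (2.75×10^-8)(1360)/(1.650e-05) = 2.267 Ω
R_total = R_1 + R_2 + R_3 = 4.46 Ω

4.46 Ω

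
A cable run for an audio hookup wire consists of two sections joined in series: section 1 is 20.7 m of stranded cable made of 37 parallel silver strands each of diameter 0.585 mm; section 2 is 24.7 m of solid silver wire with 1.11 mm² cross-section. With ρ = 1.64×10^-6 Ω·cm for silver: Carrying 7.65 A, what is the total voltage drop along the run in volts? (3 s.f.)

3.05 V

ρ = 1.64×10^-6 Ω·cm = 1.64×10^-8 Ω·m
Section 1: A_strand = π(2.9250e-04)² = 2.688e-07 m²; R₁ = ρL/(N·A_s) = (1.64×10^-8)(20.7)/(37×2.688e-07) = 0.03414 Ω
Section 2: A = 1.11 mm² = 1.110e-06 m²
R₂ = (1.64×10^-8)(24.7)/(1.110e-06) = 0.3649 Ω
R = R₁ + R₂ = 0.3991 Ω
V = IR = 7.65 × 0.3991 = 3.05 V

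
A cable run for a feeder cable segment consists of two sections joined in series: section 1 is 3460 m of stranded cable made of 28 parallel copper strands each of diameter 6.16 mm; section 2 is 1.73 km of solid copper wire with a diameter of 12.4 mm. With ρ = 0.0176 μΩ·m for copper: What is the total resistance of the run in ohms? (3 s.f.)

ρ = 0.0176 μΩ·m = 1.76×10^-8 Ω·m
Section 1: A_strand = π(3.0800e-03)² = 2.980e-05 m²; R₁ = ρL/(N·A_s) = (1.76×10^-8)(3460)/(28×2.980e-05) = 0.07298 Ω
Section 2: A = π(d/2)² = π(6.2000e-03 m)² = 1.208e-04 m²
R₂ = (1.76×10^-8)(1730)/(1.208e-04) = 0.2521 Ω
R = R₁ + R₂ = 0.325 Ω

0.325 Ω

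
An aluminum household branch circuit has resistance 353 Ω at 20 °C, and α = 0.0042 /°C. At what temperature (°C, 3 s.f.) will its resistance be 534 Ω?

142 °C

R = R₀(1 + α(T − T₀)) ⇒ T = T₀ + (R/R₀ − 1)/α
T = 20 + (534/353 − 1)/0.0042 = 20 + (0.5127)/0.0042 = 142 °C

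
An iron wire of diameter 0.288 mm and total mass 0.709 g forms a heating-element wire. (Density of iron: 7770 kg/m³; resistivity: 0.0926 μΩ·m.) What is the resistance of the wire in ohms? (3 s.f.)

1.99 Ω

ρ = 0.0926 μΩ·m = 9.26×10^-8 Ω·m
A = π(d/2)² = π(1.4400e-04 m)² = 6.5144e-08 m²
L = m/(density·A) = 7.090×10^-4/(7770×6.5144e-08) = 1.401 m
R = ρL/A = (9.26×10^-8)(1.401)/(6.5144e-08) = 1.99 Ω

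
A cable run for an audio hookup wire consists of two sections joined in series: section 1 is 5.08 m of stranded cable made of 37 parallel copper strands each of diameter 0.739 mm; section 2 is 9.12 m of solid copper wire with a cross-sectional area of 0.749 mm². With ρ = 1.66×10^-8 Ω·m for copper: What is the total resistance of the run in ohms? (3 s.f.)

0.207 Ω

Section 1: A_strand = π(3.6950e-04)² = 4.289e-07 m²; R₁ = ρL/(N·A_s) = (1.66×10^-8)(5.08)/(37×4.289e-07) = 0.005314 Ω
Section 2: A = 0.749 mm² = 7.490e-07 m²
R₂ = (1.66×10^-8)(9.12)/(7.490e-07) = 0.2021 Ω
R = R₁ + R₂ = 0.207 Ω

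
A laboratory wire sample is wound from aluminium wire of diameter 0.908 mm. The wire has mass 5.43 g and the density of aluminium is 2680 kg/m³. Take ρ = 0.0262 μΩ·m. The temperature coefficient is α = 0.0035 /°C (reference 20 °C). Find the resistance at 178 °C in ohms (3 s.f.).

0.197 Ω

ρ = 0.0262 μΩ·m = 2.62×10^-8 Ω·m
A = π(d/2)² = π(4.5400e-04 m)² = 6.4753e-07 m²
L = m/(density·A) = 0.00543/(2680×6.4753e-07) = 3.129 m
R = ρL/A = (2.62×10^-8)(3.129)/(6.4753e-07) = 0.1266 Ω
R(178 °C) = 0.1266 × (1 + 0.0035×158) = 0.197 Ω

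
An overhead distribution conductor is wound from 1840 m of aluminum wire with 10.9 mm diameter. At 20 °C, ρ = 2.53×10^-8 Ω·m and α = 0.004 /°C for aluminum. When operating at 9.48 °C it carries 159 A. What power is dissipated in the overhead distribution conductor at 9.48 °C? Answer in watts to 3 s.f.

12100 W

A = π(d/2)² = π(5.4500e-03 m)² = 9.331e-05 m²
R₍20₎ = ρL/A = (2.53×10^-8)(1840)/(9.331e-05) = 0.4989 Ω
R₍9.48₎ = R₍20₎(1 + αΔT) = 0.4989 × (1 + 0.004×-10.5) = 0.4779 Ω
P = I²R = (159)² × 0.4779 = 12100 W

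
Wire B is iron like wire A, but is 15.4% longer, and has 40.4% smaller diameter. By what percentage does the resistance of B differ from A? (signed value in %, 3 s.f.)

R ∝ L/d², so R_B/R_A = (1 + 15.4/100) × (1 − 40.4/100)⁻²
= 1.154 × 2.815 = 3.249
(R_B − R_A)/R_A = 3.249 − 1 = 225%

225%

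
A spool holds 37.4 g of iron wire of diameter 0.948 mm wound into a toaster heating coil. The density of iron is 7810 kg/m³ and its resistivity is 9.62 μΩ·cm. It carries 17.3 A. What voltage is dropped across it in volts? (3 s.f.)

ρ = 9.62 μΩ·cm = 9.62×10^-8 Ω·m
A = π(d/2)² = π(4.7400e-04 m)² = 7.0584e-07 m²
L = m/(density·A) = 0.0374/(7810×7.0584e-07) = 6.784 m
R = ρL/A = (9.62×10^-8)(6.784)/(7.0584e-07) = 0.9247 Ω
V = IR = 17.3 × 0.9247 = 16.0 V

16.0 V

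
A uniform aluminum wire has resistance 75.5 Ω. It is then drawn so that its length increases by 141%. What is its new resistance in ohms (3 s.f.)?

k = 1 + 141/100 = 2.41; volume constant ⇒ A' = A/k, so R' = k²R.
R' = 5.808 × 75.5 = 439 Ω

439 Ω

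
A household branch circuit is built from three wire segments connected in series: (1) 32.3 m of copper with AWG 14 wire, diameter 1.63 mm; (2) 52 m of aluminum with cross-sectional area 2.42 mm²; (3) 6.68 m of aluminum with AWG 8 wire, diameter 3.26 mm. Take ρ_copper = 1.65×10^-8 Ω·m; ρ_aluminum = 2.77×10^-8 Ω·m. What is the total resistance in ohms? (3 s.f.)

Seg 1: A = π(1.63/2 mm)² = π(8.1500e-04 m)² = 2.087e-06 m²
R_1 = (1.65×10^-8)(32.3)/(2.087e-06) = 0.2554 Ω
Seg 2: A = 2.42 mm² = 2.420e-06 m²
R_2 = (2.77×10^-8)(52)/(2.420e-06) = 0.5952 Ω
Seg 3: A = π(3.26/2 mm)² = π(1.6300e-03 m)² = 8.347e-06 m²
R_3 = (2.77×10^-8)(6.68)/(8.347e-06) = 0.02217 Ω
R_total = R_1 + R_2 + R_3 = 0.873 Ω

0.873 Ω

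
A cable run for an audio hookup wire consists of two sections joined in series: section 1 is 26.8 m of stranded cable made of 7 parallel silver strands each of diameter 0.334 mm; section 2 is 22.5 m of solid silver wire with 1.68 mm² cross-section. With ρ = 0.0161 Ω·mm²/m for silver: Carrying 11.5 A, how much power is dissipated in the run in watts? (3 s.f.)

ρ = 0.0161 Ω·mm²/m = 1.61×10^-8 Ω·m
Section 1: A_strand = π(1.6700e-04)² = 8.762e-08 m²; R₁ = ρL/(N·A_s) = (1.61×10^-8)(26.8)/(7×8.762e-08) = 0.7035 Ω
Section 2: A = 1.68 mm² = 1.680e-06 m²
R₂ = (1.61×10^-8)(22.5)/(1.680e-06) = 0.2156 Ω
R = R₁ + R₂ = 0.9192 Ω
P = I²R = (11.5)² × 0.9192 = 122 W

122 W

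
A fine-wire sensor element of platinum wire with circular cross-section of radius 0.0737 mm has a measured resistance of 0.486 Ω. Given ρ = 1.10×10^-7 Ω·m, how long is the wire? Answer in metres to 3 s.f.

A = πr² = π(7.3700e-05 m)² = 1.706e-08 m²
L = RA/ρ = (0.486)(1.706e-08)/(1.10×10^-7) = 0.0754 m

0.0754 m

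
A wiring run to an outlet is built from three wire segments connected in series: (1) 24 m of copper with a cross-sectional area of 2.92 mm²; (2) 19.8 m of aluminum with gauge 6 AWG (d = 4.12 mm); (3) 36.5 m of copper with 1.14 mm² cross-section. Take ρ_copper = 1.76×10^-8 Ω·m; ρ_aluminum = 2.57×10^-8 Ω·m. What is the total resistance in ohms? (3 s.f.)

Seg 1: A = 2.92 mm² = 2.920e-06 m²
R_1 = (1.76×10^-8)(24)/(2.920e-06) = 0.1447 Ω
Seg 2: A = π(4.12/2 mm)² = π(2.0600e-03 m)² = 1.333e-05 m²
R_2 = (2.57×10^-8)(19.8)/(1.333e-05) = 0.03817 Ω
Seg 3: A = 1.14 mm² = 1.140e-06 m²
R_3 = (1.76×10^-8)(36.5)/(1.140e-06) = 0.5635 Ω
R_total = R_1 + R_2 + R_3 = 0.746 Ω

0.746 Ω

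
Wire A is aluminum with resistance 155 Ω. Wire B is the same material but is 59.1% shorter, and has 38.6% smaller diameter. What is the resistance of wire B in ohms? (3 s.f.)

R ∝ L/d², so R_B/R_A = (1 − 59.1/100) × (1 − 38.6/100)⁻²
= 0.409 × 2.652 = 1.085
R_B = 1.085 × 155 = 168 Ω

168 Ω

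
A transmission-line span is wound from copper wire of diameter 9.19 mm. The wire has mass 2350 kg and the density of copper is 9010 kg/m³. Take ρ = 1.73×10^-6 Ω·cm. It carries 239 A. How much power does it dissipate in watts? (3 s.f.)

ρ = 1.73×10^-6 Ω·cm = 1.73×10^-8 Ω·m
A = π(d/2)² = π(4.5950e-03 m)² = 6.6332e-05 m²
L = m/(density·A) = 2350/(9010×6.6332e-05) = 3932 m
R = ρL/A = (1.73×10^-8)(3932)/(6.6332e-05) = 1.026 Ω
P = I²R = (239)² × 1.026 = 58600 W

58600 W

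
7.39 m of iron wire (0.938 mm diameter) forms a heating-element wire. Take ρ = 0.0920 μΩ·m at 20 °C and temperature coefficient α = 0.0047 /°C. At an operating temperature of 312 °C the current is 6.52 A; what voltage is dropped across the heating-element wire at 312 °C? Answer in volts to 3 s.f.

15.2 V

ρ = 0.0920 μΩ·m = 9.20×10^-8 Ω·m
A = π(d/2)² = π(4.6900e-04 m)² = 6.910e-07 m²
R₍20₎ = ρL/A = (9.20×10^-8)(7.39)/(6.910e-07) = 0.9839 Ω
R₍312₎ = R₍20₎(1 + αΔT) = 0.9839 × (1 + 0.0047×292) = 2.334 Ω
V = IR = 6.52 × 2.334 = 15.2 V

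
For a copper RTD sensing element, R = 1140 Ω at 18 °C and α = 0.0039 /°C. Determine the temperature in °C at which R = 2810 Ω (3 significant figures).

394 °C

R = R₀(1 + α(T − T₀)) ⇒ T = T₀ + (R/R₀ − 1)/α
T = 18 + (2810/1140 − 1)/0.0039 = 18 + (1.465)/0.0039 = 394 °C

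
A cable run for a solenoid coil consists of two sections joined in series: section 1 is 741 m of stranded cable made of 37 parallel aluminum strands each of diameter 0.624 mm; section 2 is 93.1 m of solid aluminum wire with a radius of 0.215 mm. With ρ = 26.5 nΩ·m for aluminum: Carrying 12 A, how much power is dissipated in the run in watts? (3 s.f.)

ρ = 26.5 nΩ·m = 2.65×10^-8 Ω·m
Section 1: A_strand = π(3.1200e-04)² = 3.058e-07 m²; R₁ = ρL/(N·A_s) = (2.65×10^-8)(741)/(37×3.058e-07) = 1.735 Ω
Section 2: A = πr² = π(2.1500e-04 m)² = 1.452e-07 m²
R₂ = (2.65×10^-8)(93.1)/(1.452e-07) = 16.99 Ω
R = R₁ + R₂ = 18.72 Ω
P = I²R = (12)² × 18.72 = 2700 W

2700 W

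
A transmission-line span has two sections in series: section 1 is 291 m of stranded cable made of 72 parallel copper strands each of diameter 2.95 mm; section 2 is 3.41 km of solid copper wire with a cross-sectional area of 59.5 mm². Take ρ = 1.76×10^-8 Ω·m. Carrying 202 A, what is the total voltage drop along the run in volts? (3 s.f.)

206 V

Section 1: A_strand = π(1.4750e-03)² = 6.835e-06 m²; R₁ = ρL/(N·A_s) = (1.76×10^-8)(291)/(72×6.835e-06) = 0.01041 Ω
Section 2: A = 59.5 mm² = 5.950e-05 m²
R₂ = (1.76×10^-8)(3410)/(5.950e-05) = 1.009 Ω
R = R₁ + R₂ = 1.019 Ω
V = IR = 202 × 1.019 = 206 V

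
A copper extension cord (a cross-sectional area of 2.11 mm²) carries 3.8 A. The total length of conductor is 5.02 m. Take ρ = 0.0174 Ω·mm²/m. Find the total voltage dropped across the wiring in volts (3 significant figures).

ρ = 0.0174 Ω·mm²/m = 1.74×10^-8 Ω·m
A = 2.11 mm² = 2.110e-06 m²
R = ρL/A = (1.74×10^-8)(5.02)/(2.110e-06) = 0.0414 Ω
V = IR = 3.8 × 0.0414 = 0.157 V

0.157 V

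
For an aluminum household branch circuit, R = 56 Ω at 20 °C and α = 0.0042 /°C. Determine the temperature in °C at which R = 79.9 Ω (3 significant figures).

122 °C

R = R₀(1 + α(T − T₀)) ⇒ T = T₀ + (R/R₀ − 1)/α
T = 20 + (79.9/56 − 1)/0.0042 = 20 + (0.4268)/0.0042 = 122 °C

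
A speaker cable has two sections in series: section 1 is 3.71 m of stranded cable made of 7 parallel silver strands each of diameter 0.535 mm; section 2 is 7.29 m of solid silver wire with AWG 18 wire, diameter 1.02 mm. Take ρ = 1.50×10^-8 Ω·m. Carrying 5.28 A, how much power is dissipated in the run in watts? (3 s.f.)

4.72 W

Section 1: A_strand = π(2.6750e-04)² = 2.248e-07 m²; R₁ = ρL/(N·A_s) = (1.50×10^-8)(3.71)/(7×2.248e-07) = 0.03536 Ω
Section 2: A = π(1.02/2 mm)² = π(5.1000e-04 m)² = 8.171e-07 m²
R₂ = (1.50×10^-8)(7.29)/(8.171e-07) = 0.1338 Ω
R = R₁ + R₂ = 0.1692 Ω
P = I²R = (5.28)² × 0.1692 = 4.72 W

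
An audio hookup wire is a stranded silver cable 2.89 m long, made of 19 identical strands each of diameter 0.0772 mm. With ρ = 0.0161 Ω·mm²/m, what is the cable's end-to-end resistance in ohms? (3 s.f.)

0.523 Ω

ρ = 0.0161 Ω·mm²/m = 1.61×10^-8 Ω·m
A_strand = π(3.8600e-05 m)² = 4.681e-09 m²
R_strand = ρL/A = (1.61×10^-8)(2.89)/(4.681e-09) = 9.94 Ω
R_total = R_strand/N = 9.94/19 = 0.523 Ω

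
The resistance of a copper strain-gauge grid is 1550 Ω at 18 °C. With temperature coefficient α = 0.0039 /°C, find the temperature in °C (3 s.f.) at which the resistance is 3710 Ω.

R = R₀(1 + α(T − T₀)) ⇒ T = T₀ + (R/R₀ − 1)/α
T = 18 + (3710/1550 − 1)/0.0039 = 18 + (1.394)/0.0039 = 375 °C

375 °C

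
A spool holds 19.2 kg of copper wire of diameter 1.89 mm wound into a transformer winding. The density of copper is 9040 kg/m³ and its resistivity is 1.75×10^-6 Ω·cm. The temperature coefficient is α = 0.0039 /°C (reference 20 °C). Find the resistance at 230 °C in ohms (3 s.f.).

8.59 Ω

ρ = 1.75×10^-6 Ω·cm = 1.75×10^-8 Ω·m
A = π(d/2)² = π(9.4500e-04 m)² = 2.8055e-06 m²
L = m/(density·A) = 19.2/(9040×2.8055e-06) = 757 m
R = ρL/A = (1.75×10^-8)(757)/(2.8055e-06) = 4.722 Ω
R(230 °C) = 4.722 × (1 + 0.0039×210) = 8.59 Ω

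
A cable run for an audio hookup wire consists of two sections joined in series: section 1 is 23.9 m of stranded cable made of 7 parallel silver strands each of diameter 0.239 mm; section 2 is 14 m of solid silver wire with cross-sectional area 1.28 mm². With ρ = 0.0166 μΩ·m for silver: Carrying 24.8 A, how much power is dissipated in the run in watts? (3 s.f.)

889 W

ρ = 0.0166 μΩ·m = 1.66×10^-8 Ω·m
Section 1: A_strand = π(1.1950e-04)² = 4.486e-08 m²; R₁ = ρL/(N·A_s) = (1.66×10^-8)(23.9)/(7×4.486e-08) = 1.263 Ω
Section 2: A = 1.28 mm² = 1.280e-06 m²
R₂ = (1.66×10^-8)(14)/(1.280e-06) = 0.1816 Ω
R = R₁ + R₂ = 1.445 Ω
P = I²R = (24.8)² × 1.445 = 889 W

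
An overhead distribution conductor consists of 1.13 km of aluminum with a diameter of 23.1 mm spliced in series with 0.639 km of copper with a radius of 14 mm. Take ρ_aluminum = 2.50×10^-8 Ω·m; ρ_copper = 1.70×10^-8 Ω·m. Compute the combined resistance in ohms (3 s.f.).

0.0850 Ω

Segment 1: A = π(d/2)² = π(1.1550e-02 m)² = 4.191e-04 m²
R₁ = ρL/A = (2.50×10^-8)(1130)/(4.191e-04) = 0.06741 Ω
Segment 2: A = πr² = π(1.4000e-02 m)² = 6.158e-04 m²
R₂ = (1.70×10^-8)(639)/(6.158e-04) = 0.01764 Ω
R = R₁ + R₂ = 0.0850 Ω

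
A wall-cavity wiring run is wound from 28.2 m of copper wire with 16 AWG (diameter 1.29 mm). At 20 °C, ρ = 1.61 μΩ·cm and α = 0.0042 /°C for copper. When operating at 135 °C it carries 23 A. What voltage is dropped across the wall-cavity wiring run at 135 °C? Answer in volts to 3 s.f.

11.8 V

ρ = 1.61 μΩ·cm = 1.61×10^-8 Ω·m
A = π(1.29/2 mm)² = π(6.4500e-04 m)² = 1.307e-06 m²
R₍20₎ = ρL/A = (1.61×10^-8)(28.2)/(1.307e-06) = 0.3474 Ω
R₍135₎ = R₍20₎(1 + αΔT) = 0.3474 × (1 + 0.0042×115) = 0.5152 Ω
V = IR = 23 × 0.5152 = 11.8 V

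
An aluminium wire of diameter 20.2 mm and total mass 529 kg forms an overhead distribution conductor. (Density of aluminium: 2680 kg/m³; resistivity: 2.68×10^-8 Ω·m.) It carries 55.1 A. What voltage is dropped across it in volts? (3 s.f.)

A = π(d/2)² = π(1.0100e-02 m)² = 3.2047e-04 m²
L = m/(density·A) = 529/(2680×3.2047e-04) = 615.9 m
R = ρL/A = (2.68×10^-8)(615.9)/(3.2047e-04) = 0.05151 Ω
V = IR = 55.1 × 0.05151 = 2.84 V

2.84 V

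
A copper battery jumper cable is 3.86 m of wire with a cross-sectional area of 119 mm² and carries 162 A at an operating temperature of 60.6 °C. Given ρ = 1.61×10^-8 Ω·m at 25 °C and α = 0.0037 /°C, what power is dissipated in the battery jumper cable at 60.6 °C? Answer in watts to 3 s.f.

15.5 W

A = 119 mm² = 1.190e-04 m²
R₍25₎ = ρL/A = (1.61×10^-8)(3.86)/(1.190e-04) = 5.222×10^-4 Ω
R₍60.6₎ = R₍25₎(1 + αΔT) = 5.222×10^-4 × (1 + 0.0037×35.6) = 5.910×10^-4 Ω
P = I²R = (162)² × 5.910×10^-4 = 15.5 W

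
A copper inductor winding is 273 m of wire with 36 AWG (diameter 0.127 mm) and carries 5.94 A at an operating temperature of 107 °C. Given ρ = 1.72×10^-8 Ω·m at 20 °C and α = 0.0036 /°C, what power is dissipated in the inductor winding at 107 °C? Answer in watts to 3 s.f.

A = π(0.127/2 mm)² = π(6.3500e-05 m)² = 1.267e-08 m²
R₍20₎ = ρL/A = (1.72×10^-8)(273)/(1.267e-08) = 370.7 Ω
R₍107₎ = R₍20₎(1 + αΔT) = 370.7 × (1 + 0.0036×87) = 486.8 Ω
P = I²R = (5.94)² × 486.8 = 17200 W

17200 W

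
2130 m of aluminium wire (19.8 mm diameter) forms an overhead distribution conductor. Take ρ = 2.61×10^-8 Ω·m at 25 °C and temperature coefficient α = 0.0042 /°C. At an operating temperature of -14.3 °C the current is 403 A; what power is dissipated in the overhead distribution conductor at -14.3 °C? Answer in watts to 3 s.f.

A = π(d/2)² = π(9.9000e-03 m)² = 3.079e-04 m²
R₍25₎ = ρL/A = (2.61×10^-8)(2130)/(3.079e-04) = 0.1806 Ω
R₍-14.3₎ = R₍25₎(1 + αΔT) = 0.1806 × (1 + 0.0042×-39.3) = 0.1507 Ω
P = I²R = (403)² × 0.1507 = 24500 W

24500 W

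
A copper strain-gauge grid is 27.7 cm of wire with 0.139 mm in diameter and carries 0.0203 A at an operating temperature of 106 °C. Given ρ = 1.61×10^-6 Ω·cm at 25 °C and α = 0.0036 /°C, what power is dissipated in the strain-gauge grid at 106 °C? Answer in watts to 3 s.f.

ρ = 1.61×10^-6 Ω·cm = 1.61×10^-8 Ω·m
A = π(d/2)² = π(6.9500e-05 m)² = 1.517e-08 m²
R₍25₎ = ρL/A = (1.61×10^-8)(0.277)/(1.517e-08) = 0.2939 Ω
R₍106₎ = R₍25₎(1 + αΔT) = 0.2939 × (1 + 0.0036×81) = 0.3796 Ω
P = I²R = (0.0203)² × 0.3796 = 1.56×10^-4 W

1.56×10^-4 W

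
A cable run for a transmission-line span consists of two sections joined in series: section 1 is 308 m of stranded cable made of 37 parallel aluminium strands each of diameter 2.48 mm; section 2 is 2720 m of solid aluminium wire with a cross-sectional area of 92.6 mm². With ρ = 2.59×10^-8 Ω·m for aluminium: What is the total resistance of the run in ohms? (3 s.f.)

0.805 Ω

Section 1: A_strand = π(1.2400e-03)² = 4.831e-06 m²; R₁ = ρL/(N·A_s) = (2.59×10^-8)(308)/(37×4.831e-06) = 0.04463 Ω
Section 2: A = 92.6 mm² = 9.260e-05 m²
R₂ = (2.59×10^-8)(2720)/(9.260e-05) = 0.7608 Ω
R = R₁ + R₂ = 0.805 Ω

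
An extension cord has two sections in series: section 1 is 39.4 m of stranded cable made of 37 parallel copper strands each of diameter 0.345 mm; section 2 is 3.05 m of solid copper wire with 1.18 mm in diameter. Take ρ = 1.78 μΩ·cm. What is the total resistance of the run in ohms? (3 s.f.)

ρ = 1.78 μΩ·cm = 1.78×10^-8 Ω·m
Section 1: A_strand = π(1.7250e-04)² = 9.348e-08 m²; R₁ = ρL/(N·A_s) = (1.78×10^-8)(39.4)/(37×9.348e-08) = 0.2028 Ω
Section 2: A = π(d/2)² = π(5.9000e-04 m)² = 1.094e-06 m²
R₂ = (1.78×10^-8)(3.05)/(1.094e-06) = 0.04964 Ω
R = R₁ + R₂ = 0.252 Ω

0.252 Ω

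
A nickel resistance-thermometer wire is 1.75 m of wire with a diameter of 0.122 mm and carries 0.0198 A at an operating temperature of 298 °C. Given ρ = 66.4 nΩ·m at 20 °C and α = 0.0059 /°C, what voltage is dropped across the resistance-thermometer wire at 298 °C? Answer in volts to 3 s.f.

ρ = 66.4 nΩ·m = 6.64×10^-8 Ω·m
A = π(d/2)² = π(6.1000e-05 m)² = 1.169e-08 m²
R₍20₎ = ρL/A = (6.64×10^-8)(1.75)/(1.169e-08) = 9.94 Ω
R₍298₎ = R₍20₎(1 + αΔT) = 9.94 × (1 + 0.0059×278) = 26.24 Ω
V = IR = 0.0198 × 26.24 = 0.520 V

0.520 V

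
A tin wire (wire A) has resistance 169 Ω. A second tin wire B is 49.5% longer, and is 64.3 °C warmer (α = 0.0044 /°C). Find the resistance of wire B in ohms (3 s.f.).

R ∝ ρL/d² with ρ ∝ (1+αΔT), so R_B/R_A = (1 + 49.5/100) × (1 + 0.0044×64.3)
= 1.495 × 1.283 = 1.918
R_B = 1.918 × 169 = 324 Ω

324 Ω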